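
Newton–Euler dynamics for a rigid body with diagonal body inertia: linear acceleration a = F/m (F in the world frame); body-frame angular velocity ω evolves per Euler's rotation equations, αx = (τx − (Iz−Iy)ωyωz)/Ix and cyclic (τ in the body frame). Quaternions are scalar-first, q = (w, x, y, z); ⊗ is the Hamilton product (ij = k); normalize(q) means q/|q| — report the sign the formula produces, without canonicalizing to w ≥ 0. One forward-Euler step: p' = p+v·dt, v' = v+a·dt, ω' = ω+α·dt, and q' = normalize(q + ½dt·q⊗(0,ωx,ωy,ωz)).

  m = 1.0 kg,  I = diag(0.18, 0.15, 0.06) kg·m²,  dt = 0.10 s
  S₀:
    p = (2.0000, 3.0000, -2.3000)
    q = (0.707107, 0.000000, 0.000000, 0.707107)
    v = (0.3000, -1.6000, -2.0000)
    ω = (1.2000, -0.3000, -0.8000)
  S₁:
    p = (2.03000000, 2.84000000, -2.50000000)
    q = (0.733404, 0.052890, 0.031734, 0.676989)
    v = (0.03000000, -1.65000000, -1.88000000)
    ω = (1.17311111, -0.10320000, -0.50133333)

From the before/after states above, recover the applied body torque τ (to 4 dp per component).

Δω = ω₁−ω₀ = (-0.02688889, 0.19680000, 0.29866667)
ω₀×(Iω₀) = (-0.0216, -0.1152, 0.0108)
τ = I·(Δω/dt) + ω₀×(Iω₀) = (-0.0700, 0.1800, 0.1900)

τ = (-0.0700, 0.1800, 0.1900)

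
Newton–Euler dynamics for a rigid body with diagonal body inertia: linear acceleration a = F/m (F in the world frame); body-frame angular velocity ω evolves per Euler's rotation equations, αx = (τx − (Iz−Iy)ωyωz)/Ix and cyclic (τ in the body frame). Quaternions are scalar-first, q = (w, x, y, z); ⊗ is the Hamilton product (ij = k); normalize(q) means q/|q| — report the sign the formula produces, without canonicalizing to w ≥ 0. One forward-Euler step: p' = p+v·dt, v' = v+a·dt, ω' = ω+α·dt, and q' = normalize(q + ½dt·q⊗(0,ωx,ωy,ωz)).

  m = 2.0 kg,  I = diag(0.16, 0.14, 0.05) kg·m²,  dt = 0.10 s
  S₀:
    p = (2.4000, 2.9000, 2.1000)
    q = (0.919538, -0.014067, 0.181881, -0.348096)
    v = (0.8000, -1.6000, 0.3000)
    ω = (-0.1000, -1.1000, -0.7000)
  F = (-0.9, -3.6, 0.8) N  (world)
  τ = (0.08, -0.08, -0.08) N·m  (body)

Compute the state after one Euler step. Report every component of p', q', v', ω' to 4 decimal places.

ω×(Iω) gyroscopic = (-0.0693, 0.0077, -0.0022)
(τ − ω×Iω)/I = (0.9331, -0.6264, -1.5560)
ω + α·dt = (-0.0067, -1.1626, -0.8556)
q⊗(0,ω) = (-0.0450048, -0.6021761, -0.9865291, -0.6100148)
q + ½dt·q⊗(0,ω), renormalized = (0.9153, -0.0441, 0.1323, -0.3778)
a = (-0.4500, -1.8000, 0.4000)
new position p' = (2.4800, 2.7400, 2.1300)
v + (F/m)dt = (0.7550, -1.7800, 0.3400)

p' = (2.4800, 2.7400, 2.1300)
q' = (0.9153, -0.0441, 0.1323, -0.3778)
v' = (0.7550, -1.7800, 0.3400)
ω' = (-0.0067, -1.1626, -0.8556)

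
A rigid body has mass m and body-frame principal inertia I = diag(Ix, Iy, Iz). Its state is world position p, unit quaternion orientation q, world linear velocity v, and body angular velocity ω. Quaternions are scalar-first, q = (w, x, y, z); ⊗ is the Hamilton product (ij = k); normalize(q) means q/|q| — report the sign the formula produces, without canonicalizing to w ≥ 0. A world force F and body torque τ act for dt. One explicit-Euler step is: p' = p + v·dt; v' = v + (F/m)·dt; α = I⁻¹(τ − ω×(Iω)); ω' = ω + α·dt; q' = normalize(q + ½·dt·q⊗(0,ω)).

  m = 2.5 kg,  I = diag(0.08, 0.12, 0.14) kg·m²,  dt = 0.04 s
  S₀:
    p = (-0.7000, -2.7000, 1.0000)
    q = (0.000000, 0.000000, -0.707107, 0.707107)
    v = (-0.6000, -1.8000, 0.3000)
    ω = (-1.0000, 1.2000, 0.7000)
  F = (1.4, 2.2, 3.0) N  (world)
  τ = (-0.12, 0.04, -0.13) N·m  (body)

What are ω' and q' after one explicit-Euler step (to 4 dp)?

ω' = (-1.0684, 1.1993, 0.6766)
q' = (0.0071, -0.0269, -0.7208, 0.6926)

gyro term ω×Iω = (0.0168, 0.0420, -0.0480)
α = I⁻¹(τ − ω×Iω) = (-1.7100, -0.0167, -0.5857)
ω' = ω + α·dt = (-1.0684, 1.1993, 0.6766)
q⊗(0,ω) = (0.3535535, -1.3435033, -0.7071070, -0.7071070)
q + ½dt·q⊗(0,ω), renormalized = (0.0071, -0.0269, -0.7208, 0.6926)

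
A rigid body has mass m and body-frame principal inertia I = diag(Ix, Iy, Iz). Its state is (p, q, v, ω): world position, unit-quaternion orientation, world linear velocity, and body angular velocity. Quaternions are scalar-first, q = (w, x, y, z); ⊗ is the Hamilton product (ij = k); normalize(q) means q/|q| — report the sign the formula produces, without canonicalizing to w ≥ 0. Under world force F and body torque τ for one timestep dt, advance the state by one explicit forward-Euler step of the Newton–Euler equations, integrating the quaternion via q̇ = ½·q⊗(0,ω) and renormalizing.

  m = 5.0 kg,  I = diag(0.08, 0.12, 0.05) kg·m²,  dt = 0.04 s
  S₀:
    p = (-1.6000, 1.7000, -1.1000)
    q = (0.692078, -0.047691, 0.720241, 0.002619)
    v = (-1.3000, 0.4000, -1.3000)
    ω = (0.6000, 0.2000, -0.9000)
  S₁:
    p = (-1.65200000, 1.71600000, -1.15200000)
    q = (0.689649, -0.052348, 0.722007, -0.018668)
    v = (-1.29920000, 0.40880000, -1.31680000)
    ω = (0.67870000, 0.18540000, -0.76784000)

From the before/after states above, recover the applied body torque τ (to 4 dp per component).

τ = (0.1700, -0.0600, 0.1700)

ω₁ − ω₀ = (0.07870000, -0.01460000, 0.13216000)
τ = I·(Δω/dt) + ω₀×(Iω₀) = (0.1700, -0.0600, 0.1700)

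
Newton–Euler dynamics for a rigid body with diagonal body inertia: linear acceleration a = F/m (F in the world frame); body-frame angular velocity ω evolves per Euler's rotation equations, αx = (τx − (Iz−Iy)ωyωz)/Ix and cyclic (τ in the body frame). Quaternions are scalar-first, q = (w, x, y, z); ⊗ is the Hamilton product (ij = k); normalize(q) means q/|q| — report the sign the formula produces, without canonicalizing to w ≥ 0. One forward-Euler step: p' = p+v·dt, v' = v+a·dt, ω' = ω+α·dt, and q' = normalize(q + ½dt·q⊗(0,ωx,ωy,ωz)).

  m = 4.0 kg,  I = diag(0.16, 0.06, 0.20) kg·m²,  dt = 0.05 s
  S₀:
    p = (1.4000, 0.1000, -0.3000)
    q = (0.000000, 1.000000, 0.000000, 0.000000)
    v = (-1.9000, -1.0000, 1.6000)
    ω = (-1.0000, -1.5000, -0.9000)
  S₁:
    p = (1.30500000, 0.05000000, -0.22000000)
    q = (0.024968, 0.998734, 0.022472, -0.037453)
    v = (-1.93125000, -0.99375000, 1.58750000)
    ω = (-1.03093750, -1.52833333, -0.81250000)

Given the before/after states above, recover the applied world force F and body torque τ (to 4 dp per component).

F = (-2.5000, 0.5000, -1.0000)
τ = (0.0900, -0.0700, 0.2000)

v₁ − v₀ = (-0.03125000, 0.00625000, -0.01250000)
m·(v₁−v₀)/dt = (-2.5000, 0.5000, -1.0000)
ω₁ − ω₀ = (-0.03093750, -0.02833333, 0.08750000)
I·α + gyro = (0.0900, -0.0700, 0.2000)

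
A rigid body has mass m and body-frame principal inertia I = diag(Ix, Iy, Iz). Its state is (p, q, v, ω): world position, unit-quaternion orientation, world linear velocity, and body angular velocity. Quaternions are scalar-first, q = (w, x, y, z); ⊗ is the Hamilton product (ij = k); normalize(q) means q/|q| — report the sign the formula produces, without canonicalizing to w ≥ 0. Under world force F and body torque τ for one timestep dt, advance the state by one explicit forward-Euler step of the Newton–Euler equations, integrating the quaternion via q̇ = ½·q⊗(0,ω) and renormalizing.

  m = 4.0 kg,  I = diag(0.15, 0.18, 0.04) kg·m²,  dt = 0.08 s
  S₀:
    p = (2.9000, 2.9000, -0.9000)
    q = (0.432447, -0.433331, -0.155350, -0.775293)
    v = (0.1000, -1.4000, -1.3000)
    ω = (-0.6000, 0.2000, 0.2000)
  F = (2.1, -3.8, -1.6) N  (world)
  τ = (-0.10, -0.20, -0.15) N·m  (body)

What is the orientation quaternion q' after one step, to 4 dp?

q' = (0.4293, -0.4386, -0.1298, -0.7788)

Hamilton product q⊗(0,ω) = (-0.0738700, -0.1354796, 0.6383314, -0.0933868)
updated quaternion q' = (0.4293, -0.4386, -0.1298, -0.7788)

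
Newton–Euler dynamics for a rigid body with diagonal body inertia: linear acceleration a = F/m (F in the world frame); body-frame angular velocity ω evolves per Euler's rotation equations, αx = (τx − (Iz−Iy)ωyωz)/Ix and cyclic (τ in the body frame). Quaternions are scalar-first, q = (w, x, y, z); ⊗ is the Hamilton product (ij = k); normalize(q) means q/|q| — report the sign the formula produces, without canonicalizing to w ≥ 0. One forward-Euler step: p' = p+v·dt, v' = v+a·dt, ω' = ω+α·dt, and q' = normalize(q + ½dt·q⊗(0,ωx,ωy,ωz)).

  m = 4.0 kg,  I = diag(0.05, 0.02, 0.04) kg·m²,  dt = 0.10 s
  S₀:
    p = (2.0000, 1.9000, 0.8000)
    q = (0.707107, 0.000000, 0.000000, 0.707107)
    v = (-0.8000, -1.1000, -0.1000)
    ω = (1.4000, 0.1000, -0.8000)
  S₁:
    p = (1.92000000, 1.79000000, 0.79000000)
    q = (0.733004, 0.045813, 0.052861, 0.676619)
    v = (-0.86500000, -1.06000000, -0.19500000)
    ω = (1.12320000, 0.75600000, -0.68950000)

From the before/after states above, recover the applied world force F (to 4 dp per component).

velocity change Δv = (-0.06500000, 0.04000000, -0.09500000)
F = m·Δv/dt = (-2.6000, 1.6000, -3.8000)

F = (-2.6000, 1.6000, -3.8000)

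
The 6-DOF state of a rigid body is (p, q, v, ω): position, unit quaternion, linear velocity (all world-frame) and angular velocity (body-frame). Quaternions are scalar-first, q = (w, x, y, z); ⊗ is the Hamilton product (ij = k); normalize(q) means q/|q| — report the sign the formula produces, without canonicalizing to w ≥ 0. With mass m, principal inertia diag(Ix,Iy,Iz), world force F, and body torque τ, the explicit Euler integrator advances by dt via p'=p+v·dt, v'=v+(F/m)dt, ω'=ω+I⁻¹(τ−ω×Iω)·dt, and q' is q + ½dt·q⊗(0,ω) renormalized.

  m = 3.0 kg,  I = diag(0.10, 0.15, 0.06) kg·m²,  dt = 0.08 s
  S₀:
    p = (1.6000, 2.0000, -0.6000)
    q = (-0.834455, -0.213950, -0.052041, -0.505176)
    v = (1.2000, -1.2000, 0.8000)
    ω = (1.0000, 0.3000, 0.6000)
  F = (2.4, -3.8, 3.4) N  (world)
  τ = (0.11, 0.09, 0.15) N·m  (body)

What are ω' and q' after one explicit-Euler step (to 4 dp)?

ω' = (1.1010, 0.3352, 0.7800)
q' = (-0.8122, -0.2422, -0.0770, -0.5251)

α = I⁻¹(τ − ω×Iω) = (1.2620, 0.4400, 2.2500)
ω' = ω + α·dt = (1.1010, 0.3352, 0.7800)
Hamilton product q⊗(0,ω) = (0.5326679, -0.7141268, -0.6271425, -0.5128170)
q + ½dt·q⊗(0,ω), renormalized = (-0.8122, -0.2422, -0.0770, -0.5251)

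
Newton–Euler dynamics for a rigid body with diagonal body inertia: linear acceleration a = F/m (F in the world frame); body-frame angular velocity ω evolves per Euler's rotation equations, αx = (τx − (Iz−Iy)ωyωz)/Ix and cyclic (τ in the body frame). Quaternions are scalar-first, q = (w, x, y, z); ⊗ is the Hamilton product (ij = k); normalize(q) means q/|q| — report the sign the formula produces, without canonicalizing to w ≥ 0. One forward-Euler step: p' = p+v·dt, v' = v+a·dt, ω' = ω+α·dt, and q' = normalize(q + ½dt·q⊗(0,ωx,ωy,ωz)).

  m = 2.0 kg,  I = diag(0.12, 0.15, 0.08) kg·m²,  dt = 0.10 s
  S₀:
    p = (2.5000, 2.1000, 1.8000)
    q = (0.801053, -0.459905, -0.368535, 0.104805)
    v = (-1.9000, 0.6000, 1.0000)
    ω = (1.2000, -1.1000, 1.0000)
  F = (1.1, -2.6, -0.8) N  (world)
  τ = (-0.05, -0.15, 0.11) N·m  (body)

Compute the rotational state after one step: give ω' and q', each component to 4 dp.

ω' = (1.0942, -1.2320, 1.1870)
q' = (0.7995, -0.4226, -0.3816, 0.1914)

precession coupling ω×(Iω) = (0.0770, 0.0480, -0.0396)
α = I⁻¹(τ − ω×Iω) = (-1.0583, -1.3200, 1.8700)
ω + α·dt = (1.0942, -1.2320, 1.1870)
2q̇ = q⊗(0,ω) = (0.0416925, 0.7080141, -0.2954873, 1.7491905)
updated quaternion q' = (0.7995, -0.4226, -0.3816, 0.1914)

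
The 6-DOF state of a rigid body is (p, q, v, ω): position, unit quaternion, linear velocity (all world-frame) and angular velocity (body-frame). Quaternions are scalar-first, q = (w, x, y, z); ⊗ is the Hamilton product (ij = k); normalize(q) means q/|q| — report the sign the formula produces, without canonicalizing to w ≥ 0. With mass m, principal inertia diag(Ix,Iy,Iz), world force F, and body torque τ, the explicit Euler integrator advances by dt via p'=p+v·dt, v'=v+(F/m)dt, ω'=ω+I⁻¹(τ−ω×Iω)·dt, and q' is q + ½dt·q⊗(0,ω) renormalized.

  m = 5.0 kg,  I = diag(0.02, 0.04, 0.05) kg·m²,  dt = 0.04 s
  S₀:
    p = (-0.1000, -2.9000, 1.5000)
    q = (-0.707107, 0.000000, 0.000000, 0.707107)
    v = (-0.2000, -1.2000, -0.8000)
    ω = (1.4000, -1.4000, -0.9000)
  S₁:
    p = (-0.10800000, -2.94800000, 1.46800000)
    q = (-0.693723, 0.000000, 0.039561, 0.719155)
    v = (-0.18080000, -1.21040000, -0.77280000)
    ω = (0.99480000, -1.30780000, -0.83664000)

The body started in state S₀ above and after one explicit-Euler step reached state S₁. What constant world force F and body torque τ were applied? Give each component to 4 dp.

F = (2.4000, -1.3000, 3.4000)
τ = (-0.1900, 0.1300, 0.0400)

velocity change Δv = (0.01920000, -0.01040000, 0.02720000)
F = m·Δv/dt = (2.4000, -1.3000, 3.4000)
ω₁ − ω₀ = (-0.40520000, 0.09220000, 0.06336000)
applied torque τ = (-0.1900, 0.1300, 0.0400)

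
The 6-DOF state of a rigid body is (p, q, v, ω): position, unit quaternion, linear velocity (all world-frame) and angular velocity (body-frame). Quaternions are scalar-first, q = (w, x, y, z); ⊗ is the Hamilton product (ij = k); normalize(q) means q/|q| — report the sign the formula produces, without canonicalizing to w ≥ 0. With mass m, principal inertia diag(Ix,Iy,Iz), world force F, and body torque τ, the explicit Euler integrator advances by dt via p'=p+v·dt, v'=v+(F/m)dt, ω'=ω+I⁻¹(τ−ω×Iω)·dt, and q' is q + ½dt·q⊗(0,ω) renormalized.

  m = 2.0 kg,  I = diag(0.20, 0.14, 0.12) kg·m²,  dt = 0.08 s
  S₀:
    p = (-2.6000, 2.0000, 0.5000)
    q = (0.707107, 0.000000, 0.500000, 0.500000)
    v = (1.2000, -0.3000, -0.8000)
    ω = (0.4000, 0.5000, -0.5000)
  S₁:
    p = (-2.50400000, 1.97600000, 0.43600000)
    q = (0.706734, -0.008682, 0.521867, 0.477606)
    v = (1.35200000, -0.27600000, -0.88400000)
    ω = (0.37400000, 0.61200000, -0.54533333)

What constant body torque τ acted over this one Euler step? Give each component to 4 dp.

ω₁ − ω₀ = (-0.02600000, 0.11200000, -0.04533333)
precession coupling = (0.0050, -0.0160, -0.0120)
τ = I·(Δω/dt) + ω₀×(Iω₀) = (-0.0600, 0.1800, -0.0800)

τ = (-0.0600, 0.1800, -0.0800)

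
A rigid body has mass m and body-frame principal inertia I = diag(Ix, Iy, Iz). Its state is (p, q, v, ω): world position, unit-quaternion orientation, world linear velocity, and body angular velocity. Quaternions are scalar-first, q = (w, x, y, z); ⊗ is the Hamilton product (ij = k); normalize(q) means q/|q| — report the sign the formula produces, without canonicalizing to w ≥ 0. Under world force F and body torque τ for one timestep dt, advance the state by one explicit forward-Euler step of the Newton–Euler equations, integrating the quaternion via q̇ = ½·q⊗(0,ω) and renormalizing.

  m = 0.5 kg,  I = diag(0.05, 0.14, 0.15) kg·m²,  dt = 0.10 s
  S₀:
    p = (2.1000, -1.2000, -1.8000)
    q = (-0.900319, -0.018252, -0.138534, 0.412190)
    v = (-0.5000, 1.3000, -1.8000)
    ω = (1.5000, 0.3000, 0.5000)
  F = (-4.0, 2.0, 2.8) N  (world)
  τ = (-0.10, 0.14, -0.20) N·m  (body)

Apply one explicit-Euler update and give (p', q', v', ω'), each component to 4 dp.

p' = (2.0500, -1.0700, -1.9800)
q' = (-0.9043, -0.0951, -0.1203, 0.3985)
v' = (-1.3000, 1.7000, -1.2400)
ω' = (1.2970, 0.4536, 0.3397)

precession coupling ω×(Iω) = (0.0015, -0.0750, 0.0405)
angular accel α = (-2.0300, 1.5357, -1.6033)
new body rate ω' = (1.2970, 0.4536, 0.3397)
Hamilton product q⊗(0,ω) = (-0.1371568, -1.5434025, 0.3573153, -0.2478341)
q' = normalize(q + ½dt·q⊗(0,ω)) = (-0.9043, -0.0951, -0.1203, 0.3985)
p + v·dt = (2.0500, -1.0700, -1.9800)
v' = v + a·dt = (-1.3000, 1.7000, -1.2400)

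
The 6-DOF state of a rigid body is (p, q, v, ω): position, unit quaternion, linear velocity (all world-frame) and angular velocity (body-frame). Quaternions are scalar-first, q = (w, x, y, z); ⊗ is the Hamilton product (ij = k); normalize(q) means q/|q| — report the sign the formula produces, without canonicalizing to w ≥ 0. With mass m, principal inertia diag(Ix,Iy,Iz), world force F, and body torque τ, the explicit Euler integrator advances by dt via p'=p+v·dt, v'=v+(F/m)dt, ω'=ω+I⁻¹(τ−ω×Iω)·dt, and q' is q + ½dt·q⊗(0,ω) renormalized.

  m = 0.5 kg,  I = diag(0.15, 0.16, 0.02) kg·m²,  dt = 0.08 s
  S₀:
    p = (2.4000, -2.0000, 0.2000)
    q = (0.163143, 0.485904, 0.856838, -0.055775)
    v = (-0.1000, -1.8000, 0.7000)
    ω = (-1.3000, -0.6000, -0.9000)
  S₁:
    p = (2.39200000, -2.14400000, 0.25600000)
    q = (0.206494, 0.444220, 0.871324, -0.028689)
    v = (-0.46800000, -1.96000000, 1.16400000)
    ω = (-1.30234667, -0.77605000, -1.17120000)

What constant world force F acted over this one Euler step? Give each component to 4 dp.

v₁ − v₀ = (-0.36800000, -0.16000000, 0.46400000)
applied force F = (-2.3000, -1.0000, 2.9000)

F = (-2.3000, -1.0000, 2.9000)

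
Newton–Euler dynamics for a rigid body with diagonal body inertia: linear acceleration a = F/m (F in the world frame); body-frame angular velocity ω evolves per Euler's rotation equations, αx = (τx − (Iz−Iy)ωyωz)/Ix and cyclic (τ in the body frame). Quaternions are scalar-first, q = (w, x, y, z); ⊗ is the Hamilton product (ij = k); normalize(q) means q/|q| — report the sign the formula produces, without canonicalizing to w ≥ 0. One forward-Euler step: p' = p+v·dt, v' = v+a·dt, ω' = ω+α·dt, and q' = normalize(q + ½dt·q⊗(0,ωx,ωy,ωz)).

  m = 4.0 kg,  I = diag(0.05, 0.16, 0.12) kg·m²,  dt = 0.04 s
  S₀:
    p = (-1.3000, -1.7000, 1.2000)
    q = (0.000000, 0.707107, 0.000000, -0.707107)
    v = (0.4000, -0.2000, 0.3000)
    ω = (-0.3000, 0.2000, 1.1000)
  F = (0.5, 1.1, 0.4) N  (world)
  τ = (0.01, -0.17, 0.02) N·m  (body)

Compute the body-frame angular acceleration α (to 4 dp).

α = (0.3760, -1.2069, 0.2217)

precession coupling ω×(Iω) = (-0.0088, 0.0231, -0.0066)
α = I⁻¹(τ − ω×Iω) = (0.3760, -1.2069, 0.2217)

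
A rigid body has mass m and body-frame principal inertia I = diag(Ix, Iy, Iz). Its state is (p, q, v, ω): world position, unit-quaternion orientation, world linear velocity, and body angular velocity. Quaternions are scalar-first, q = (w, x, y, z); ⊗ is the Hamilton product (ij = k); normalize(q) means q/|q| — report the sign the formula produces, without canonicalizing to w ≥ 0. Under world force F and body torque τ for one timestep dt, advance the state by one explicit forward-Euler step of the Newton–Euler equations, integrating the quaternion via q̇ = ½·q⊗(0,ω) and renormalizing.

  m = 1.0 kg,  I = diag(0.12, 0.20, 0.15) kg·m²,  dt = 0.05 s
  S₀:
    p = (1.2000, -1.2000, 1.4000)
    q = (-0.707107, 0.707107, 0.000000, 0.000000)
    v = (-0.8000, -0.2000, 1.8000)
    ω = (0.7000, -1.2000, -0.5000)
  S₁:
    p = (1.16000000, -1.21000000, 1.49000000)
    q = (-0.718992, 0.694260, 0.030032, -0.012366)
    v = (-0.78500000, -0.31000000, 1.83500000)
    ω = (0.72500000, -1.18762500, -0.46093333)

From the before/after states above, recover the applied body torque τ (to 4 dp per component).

Δω = ω₁−ω₀ = (0.02500000, 0.01237500, 0.03906667)
gyro term ω₀×Iω₀ = (-0.0300, 0.0105, -0.0672)
τ = I·(Δω/dt) + ω₀×(Iω₀) = (0.0300, 0.0600, 0.0500)

τ = (0.0300, 0.0600, 0.0500)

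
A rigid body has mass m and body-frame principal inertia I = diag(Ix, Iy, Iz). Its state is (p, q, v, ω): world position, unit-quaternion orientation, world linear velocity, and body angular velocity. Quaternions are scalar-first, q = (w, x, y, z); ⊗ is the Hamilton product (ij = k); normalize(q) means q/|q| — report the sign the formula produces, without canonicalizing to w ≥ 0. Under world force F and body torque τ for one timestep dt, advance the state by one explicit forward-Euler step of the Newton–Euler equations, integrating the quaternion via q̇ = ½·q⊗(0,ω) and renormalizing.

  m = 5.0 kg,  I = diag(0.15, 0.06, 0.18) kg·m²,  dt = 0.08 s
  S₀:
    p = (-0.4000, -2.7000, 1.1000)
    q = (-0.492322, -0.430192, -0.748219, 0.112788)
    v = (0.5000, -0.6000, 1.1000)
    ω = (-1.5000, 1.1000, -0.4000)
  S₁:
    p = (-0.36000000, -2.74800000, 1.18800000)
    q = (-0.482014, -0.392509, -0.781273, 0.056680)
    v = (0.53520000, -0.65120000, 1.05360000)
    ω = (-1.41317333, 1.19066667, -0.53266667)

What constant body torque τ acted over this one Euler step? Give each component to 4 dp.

τ = (0.1100, 0.0500, -0.1500)

rate change Δω = (0.08682667, 0.09066667, -0.13266667)
gyro term ω₀×Iω₀ = (-0.0528, -0.0180, 0.1485)
I·α + gyro = (0.1100, 0.0500, -0.1500)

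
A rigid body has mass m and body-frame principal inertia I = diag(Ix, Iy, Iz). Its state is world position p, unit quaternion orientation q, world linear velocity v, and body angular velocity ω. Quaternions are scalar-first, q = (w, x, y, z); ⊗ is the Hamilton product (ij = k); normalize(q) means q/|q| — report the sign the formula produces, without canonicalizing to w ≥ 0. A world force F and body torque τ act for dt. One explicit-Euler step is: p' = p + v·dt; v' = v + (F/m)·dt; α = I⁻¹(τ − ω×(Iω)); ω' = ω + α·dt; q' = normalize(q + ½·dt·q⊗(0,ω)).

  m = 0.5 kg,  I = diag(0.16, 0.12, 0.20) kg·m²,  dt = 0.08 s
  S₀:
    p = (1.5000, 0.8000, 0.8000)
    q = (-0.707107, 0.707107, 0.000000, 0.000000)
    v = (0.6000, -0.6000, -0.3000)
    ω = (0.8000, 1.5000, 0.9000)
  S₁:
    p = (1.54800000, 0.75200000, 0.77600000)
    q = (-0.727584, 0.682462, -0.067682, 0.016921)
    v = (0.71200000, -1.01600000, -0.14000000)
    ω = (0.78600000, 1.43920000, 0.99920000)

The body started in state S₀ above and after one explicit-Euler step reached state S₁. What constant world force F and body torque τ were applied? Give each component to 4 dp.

F = (0.7000, -2.6000, 1.0000)
τ = (0.0800, -0.1200, 0.2000)

velocity change Δv = (0.11200000, -0.41600000, 0.16000000)
F = m·Δv/dt = (0.7000, -2.6000, 1.0000)
rate change Δω = (-0.01400000, -0.06080000, 0.09920000)
gyro term ω₀×Iω₀ = (0.1080, -0.0288, -0.0480)
I·α + gyro = (0.0800, -0.1200, 0.2000)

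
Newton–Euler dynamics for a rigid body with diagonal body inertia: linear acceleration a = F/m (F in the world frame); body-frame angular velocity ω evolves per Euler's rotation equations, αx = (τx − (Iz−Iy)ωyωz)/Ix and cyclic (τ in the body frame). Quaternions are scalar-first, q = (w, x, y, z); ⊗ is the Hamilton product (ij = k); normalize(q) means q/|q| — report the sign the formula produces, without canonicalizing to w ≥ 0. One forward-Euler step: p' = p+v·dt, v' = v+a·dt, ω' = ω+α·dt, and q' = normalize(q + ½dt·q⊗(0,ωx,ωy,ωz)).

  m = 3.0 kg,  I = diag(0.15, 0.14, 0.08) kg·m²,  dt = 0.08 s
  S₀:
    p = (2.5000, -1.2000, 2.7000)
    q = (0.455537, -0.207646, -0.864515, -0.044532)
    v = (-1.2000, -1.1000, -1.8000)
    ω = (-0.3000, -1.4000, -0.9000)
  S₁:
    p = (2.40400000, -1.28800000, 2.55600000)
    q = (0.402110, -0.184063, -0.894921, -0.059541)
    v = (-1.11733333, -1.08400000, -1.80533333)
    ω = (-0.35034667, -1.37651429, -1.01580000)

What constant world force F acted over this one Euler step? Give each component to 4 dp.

velocity change Δv = (0.08266667, 0.01600000, -0.00533333)
m·(v₁−v₀)/dt = (3.1000, 0.6000, -0.2000)

F = (3.1000, 0.6000, -0.2000)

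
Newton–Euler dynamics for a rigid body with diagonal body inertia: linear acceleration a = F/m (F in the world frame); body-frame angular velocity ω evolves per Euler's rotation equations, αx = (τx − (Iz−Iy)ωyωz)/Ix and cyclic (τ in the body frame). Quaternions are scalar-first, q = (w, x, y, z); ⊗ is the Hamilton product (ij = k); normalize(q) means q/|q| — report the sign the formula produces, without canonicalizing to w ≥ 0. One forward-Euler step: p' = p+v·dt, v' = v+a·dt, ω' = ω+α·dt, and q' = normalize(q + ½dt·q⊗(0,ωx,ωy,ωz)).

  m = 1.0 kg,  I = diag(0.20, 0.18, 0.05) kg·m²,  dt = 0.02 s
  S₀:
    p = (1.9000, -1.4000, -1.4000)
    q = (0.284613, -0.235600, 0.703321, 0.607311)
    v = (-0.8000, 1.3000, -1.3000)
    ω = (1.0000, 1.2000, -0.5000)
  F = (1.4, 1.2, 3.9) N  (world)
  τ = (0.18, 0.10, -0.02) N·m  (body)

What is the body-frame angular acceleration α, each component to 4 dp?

gyro term ω×Iω = (0.0780, -0.0750, -0.0240)
angular accel α = (0.5100, 0.9722, 0.0800)

α = (0.5100, 0.9722, 0.0800)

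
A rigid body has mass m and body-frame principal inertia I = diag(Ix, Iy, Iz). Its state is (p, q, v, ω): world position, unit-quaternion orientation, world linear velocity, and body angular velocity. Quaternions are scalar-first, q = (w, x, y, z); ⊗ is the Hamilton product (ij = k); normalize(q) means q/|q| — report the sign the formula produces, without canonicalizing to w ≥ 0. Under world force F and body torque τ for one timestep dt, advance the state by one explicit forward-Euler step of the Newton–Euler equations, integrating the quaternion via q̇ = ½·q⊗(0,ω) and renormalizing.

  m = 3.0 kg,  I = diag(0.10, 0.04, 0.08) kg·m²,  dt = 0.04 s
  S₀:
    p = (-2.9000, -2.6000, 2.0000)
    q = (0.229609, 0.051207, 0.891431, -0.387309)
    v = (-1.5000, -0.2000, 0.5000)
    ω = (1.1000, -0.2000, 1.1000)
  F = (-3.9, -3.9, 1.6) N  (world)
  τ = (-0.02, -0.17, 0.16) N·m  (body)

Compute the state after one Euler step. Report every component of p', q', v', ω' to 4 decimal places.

p' = (-2.9600, -2.6080, 2.0200)
q' = (0.2405, 0.0743, 0.8804, -0.4019)
v' = (-1.5520, -0.2520, 0.5213)
ω' = (1.0955, -0.3942, 1.1734)

(τ − ω×Iω)/I = (-0.1120, -4.8550, 1.8350)
ω + α·dt = (1.0955, -0.3942, 1.1734)
Hamilton product q⊗(0,ω) = (0.5479984, 1.1556822, -0.5282894, -0.7382456)
q + ½dt·q⊗(0,ω), renormalized = (0.2405, 0.0743, 0.8804, -0.4019)
linear accel F/m = (-1.3000, -1.3000, 0.5333)
new position p' = (-2.9600, -2.6080, 2.0200)
v' = v + a·dt = (-1.5520, -0.2520, 0.5213)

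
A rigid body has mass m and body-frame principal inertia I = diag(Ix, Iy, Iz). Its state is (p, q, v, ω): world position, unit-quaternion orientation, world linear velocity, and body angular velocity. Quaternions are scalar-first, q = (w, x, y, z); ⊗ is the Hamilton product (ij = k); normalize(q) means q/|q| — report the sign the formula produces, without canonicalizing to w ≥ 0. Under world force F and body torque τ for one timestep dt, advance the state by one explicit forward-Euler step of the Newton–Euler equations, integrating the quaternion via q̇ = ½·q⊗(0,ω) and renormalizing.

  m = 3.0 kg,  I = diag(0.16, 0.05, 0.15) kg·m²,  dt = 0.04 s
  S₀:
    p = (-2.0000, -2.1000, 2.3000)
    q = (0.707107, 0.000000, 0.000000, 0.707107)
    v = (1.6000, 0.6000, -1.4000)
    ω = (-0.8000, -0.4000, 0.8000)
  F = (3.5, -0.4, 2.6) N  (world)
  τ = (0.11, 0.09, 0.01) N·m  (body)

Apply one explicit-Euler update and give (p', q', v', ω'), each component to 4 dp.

a = (1.1667, -0.1333, 0.8667)
p + v·dt = (-1.9360, -2.0760, 2.2440)
v + (F/m)dt = (1.6467, 0.5947, -1.3653)
α = I⁻¹(τ − ω×Iω) = (0.8875, 1.9280, 0.3013)
ω + α·dt = (-0.7645, -0.3229, 0.8121)
q⊗(0,ω) = (-0.5656856, -0.2828428, -0.8485284, 0.5656856)
updated quaternion q' = (0.6956, -0.0057, -0.0170, 0.7182)

p' = (-1.9360, -2.0760, 2.2440)
q' = (0.6956, -0.0057, -0.0170, 0.7182)
v' = (1.6467, 0.5947, -1.3653)
ω' = (-0.7645, -0.3229, 0.8121)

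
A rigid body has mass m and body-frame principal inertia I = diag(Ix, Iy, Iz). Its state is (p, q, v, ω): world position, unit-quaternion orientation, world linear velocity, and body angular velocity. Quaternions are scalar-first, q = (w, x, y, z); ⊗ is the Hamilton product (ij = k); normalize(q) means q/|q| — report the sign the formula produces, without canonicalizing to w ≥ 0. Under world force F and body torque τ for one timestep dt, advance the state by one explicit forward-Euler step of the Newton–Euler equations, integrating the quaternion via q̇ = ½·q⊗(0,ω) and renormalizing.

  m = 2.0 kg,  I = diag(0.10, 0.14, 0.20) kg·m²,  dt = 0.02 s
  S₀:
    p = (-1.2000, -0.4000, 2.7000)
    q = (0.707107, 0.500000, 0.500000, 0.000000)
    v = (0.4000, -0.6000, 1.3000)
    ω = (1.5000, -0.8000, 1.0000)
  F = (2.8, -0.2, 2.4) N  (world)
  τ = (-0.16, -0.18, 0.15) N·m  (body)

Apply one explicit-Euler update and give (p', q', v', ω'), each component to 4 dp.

precession coupling ω×(Iω) = (-0.0480, -0.1500, -0.0480)
angular accel α = (-1.1200, -0.2143, 0.9900)
new body rate ω' = (1.4776, -0.8043, 1.0198)
Hamilton product q⊗(0,ω) = (-0.3500000, 1.5606605, -1.0656856, -0.4428930)
q + ½dt·q⊗(0,ω), renormalized = (0.7035, 0.5155, 0.4892, -0.0044)
a = (1.4000, -0.1000, 1.2000)
new position p' = (-1.1920, -0.4120, 2.7260)
new velocity v' = (0.4280, -0.6020, 1.3240)

p' = (-1.1920, -0.4120, 2.7260)
q' = (0.7035, 0.5155, 0.4892, -0.0044)
v' = (0.4280, -0.6020, 1.3240)
ω' = (1.4776, -0.8043, 1.0198)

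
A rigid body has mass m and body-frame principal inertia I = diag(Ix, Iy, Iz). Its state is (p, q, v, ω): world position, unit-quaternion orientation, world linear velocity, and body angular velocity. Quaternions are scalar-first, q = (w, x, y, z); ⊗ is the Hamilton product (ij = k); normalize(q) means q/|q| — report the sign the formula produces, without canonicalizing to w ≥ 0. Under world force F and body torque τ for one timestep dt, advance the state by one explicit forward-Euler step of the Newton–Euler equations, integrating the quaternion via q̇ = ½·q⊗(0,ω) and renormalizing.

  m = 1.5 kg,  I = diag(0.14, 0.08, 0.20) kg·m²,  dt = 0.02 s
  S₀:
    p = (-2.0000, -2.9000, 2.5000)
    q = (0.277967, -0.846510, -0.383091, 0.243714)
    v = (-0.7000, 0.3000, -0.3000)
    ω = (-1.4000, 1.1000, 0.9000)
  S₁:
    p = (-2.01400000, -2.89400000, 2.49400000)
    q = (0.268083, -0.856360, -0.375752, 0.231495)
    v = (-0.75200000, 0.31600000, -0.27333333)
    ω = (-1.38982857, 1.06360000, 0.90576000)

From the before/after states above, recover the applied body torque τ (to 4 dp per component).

τ = (0.1900, -0.0700, 0.1500)

Δω = ω₁−ω₀ = (0.01017143, -0.03640000, 0.00576000)
gyro term ω₀×Iω₀ = (0.1188, 0.0756, 0.0924)
applied torque τ = (0.1900, -0.0700, 0.1500)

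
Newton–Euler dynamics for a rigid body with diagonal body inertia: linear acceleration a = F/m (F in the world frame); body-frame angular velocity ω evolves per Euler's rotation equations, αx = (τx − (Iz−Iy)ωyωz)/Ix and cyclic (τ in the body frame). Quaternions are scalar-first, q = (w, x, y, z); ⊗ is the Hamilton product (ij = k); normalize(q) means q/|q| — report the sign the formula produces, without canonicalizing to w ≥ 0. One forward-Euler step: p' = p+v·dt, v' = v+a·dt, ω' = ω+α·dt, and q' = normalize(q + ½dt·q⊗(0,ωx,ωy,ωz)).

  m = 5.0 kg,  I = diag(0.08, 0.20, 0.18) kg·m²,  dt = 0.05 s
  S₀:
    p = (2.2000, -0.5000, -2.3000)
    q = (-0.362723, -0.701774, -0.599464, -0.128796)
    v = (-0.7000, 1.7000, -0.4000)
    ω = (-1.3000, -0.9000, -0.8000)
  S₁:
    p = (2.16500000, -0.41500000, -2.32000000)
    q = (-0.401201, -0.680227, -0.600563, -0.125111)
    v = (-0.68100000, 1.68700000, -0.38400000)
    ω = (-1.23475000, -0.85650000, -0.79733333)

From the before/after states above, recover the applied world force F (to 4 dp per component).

F = (1.9000, -1.3000, 1.6000)

v₁ − v₀ = (0.01900000, -0.01300000, 0.01600000)
F = m·Δv/dt = (1.9000, -1.3000, 1.6000)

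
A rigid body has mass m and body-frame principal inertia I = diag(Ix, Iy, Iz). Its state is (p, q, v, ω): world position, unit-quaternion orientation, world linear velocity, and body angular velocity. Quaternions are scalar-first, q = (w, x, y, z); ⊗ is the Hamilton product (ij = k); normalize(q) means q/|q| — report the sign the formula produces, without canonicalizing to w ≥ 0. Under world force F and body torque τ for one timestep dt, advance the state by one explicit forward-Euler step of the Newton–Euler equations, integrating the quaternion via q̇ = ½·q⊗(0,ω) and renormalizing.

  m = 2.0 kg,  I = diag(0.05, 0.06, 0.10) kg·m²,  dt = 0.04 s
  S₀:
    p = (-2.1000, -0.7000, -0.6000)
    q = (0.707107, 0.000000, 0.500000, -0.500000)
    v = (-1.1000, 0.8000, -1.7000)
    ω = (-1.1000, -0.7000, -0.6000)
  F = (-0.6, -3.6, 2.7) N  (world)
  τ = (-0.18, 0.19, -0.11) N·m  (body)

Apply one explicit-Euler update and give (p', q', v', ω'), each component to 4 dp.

new position p' = (-2.1440, -0.6680, -0.6680)
v' = v + a·dt = (-1.1120, 0.7280, -1.6460)
precession coupling ω×(Iω) = (0.0168, -0.0330, 0.0077)
(τ − ω×Iω)/I = (-3.9360, 3.7167, -1.1770)
new body rate ω' = (-1.2574, -0.5513, -0.6471)
Hamilton product q⊗(0,ω) = (0.0500000, -1.4278177, 0.0550251, 0.1257358)
q' = normalize(q + ½dt·q⊗(0,ω)) = (0.7078, -0.0285, 0.5009, -0.4973)

p' = (-2.1440, -0.6680, -0.6680)
q' = (0.7078, -0.0285, 0.5009, -0.4973)
v' = (-1.1120, 0.7280, -1.6460)
ω' = (-1.2574, -0.5513, -0.6471)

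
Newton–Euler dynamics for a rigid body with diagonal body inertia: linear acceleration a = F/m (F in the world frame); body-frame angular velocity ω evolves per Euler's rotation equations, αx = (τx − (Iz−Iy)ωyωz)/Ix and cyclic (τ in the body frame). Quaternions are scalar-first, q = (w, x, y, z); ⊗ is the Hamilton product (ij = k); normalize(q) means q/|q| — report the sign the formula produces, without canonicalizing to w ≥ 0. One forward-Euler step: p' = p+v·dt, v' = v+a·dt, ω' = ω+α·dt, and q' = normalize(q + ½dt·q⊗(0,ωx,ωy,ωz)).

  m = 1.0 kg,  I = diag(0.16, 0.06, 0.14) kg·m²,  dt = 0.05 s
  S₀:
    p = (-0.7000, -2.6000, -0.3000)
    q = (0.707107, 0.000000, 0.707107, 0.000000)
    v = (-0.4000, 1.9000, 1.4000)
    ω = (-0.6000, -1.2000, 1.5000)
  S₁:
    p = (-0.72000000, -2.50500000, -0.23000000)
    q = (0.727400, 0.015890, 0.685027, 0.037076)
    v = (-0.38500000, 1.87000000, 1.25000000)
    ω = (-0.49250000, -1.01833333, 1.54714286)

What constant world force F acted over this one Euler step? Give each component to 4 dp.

F = (0.3000, -0.6000, -3.0000)

velocity change Δv = (0.01500000, -0.03000000, -0.15000000)
applied force F = (0.3000, -0.6000, -3.0000)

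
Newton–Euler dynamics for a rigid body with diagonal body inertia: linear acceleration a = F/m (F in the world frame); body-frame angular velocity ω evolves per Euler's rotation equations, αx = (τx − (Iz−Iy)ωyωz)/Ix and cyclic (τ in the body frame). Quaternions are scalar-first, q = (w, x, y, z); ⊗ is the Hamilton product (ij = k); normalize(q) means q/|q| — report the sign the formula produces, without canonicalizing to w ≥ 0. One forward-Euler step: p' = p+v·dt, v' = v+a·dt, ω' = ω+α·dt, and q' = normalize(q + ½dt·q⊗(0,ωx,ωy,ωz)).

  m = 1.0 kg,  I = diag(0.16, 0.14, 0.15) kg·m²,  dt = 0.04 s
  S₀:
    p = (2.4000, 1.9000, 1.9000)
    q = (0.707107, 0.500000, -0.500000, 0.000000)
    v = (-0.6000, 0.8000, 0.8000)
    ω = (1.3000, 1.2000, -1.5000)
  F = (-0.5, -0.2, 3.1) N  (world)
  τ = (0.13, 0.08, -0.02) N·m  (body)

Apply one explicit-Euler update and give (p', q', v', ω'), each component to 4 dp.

p' = (2.3760, 1.9320, 1.9320)
q' = (0.7053, 0.5328, -0.4675, 0.0038)
v' = (-0.6200, 0.7920, 0.9240)
ω' = (1.3370, 1.2284, -1.4970)

new position p' = (2.3760, 1.9320, 1.9320)
v + (F/m)dt = (-0.6200, 0.7920, 0.9240)
(τ − ω×Iω)/I = (0.9250, 0.7107, 0.0747)
ω + α·dt = (1.3370, 1.2284, -1.4970)
Hamilton product q⊗(0,ω) = (-0.0500000, 1.6692391, 1.5985284, 0.1893395)
q' = normalize(q + ½dt·q⊗(0,ω)) = (0.7053, 0.5328, -0.4675, 0.0038)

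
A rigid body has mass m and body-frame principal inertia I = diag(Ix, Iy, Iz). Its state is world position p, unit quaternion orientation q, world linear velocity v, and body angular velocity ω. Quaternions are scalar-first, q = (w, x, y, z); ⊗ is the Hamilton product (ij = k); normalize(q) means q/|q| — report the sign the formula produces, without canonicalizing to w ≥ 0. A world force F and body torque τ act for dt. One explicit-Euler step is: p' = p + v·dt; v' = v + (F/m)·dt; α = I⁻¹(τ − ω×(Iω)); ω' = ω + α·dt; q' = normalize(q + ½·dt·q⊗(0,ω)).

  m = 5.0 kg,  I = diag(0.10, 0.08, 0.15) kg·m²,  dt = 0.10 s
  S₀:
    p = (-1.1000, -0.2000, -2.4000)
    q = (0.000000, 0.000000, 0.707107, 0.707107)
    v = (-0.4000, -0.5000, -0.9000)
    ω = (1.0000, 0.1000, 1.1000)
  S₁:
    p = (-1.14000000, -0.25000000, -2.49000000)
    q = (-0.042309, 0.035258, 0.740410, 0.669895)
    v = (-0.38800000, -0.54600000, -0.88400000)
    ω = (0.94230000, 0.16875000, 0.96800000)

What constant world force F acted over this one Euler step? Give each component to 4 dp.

F = (0.6000, -2.3000, 0.8000)

v₁ − v₀ = (0.01200000, -0.04600000, 0.01600000)
applied force F = (0.6000, -2.3000, 0.8000)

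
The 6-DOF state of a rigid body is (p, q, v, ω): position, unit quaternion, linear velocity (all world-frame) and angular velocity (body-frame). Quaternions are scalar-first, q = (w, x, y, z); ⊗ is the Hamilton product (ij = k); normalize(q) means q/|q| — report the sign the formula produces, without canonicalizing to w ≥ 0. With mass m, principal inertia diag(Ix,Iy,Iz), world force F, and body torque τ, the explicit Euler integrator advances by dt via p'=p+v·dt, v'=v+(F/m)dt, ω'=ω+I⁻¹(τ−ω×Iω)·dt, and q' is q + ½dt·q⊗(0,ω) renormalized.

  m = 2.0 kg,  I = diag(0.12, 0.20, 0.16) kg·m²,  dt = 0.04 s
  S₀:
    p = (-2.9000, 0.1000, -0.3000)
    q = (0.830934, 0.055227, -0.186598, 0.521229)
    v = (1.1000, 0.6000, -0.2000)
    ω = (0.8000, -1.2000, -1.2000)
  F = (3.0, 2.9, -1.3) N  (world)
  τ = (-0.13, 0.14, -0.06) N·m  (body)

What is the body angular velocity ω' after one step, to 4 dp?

precession coupling ω×(Iω) = (-0.0576, 0.0384, -0.0768)
α = I⁻¹(τ − ω×Iω) = (-0.6033, 0.5080, 0.1050)
new body rate ω' = (0.7759, -1.1797, -1.1958)

ω' = (0.7759, -1.1797, -1.1958)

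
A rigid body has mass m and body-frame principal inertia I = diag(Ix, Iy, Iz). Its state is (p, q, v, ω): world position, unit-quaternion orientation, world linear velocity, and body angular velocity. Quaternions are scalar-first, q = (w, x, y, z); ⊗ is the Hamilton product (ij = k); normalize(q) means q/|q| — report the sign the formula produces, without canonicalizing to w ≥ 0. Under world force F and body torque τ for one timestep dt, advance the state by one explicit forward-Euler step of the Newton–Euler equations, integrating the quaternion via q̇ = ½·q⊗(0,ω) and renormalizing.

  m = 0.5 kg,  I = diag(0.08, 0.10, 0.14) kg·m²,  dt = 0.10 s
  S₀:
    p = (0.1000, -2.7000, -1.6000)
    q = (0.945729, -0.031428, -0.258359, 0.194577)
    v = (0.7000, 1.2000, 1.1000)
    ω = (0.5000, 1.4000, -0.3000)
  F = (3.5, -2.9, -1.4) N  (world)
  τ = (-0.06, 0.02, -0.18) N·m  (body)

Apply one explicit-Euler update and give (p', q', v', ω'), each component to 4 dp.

ω×(Iω) gyroscopic = (-0.0168, 0.0090, 0.0140)
(τ − ω×Iω)/I = (-0.5400, 0.1100, -1.3857)
ω' = ω + α·dt = (0.4460, 1.4110, -0.4386)
Hamilton product q⊗(0,ω) = (0.4357897, 0.2779644, 1.4118807, -0.1985384)
q' = normalize(q + ½dt·q⊗(0,ω)) = (0.9647, -0.0175, -0.1872, 0.1841)
new position p' = (0.1700, -2.5800, -1.4900)
new velocity v' = (1.4000, 0.6200, 0.8200)

p' = (0.1700, -2.5800, -1.4900)
q' = (0.9647, -0.0175, -0.1872, 0.1841)
v' = (1.4000, 0.6200, 0.8200)
ω' = (0.4460, 1.4110, -0.4386)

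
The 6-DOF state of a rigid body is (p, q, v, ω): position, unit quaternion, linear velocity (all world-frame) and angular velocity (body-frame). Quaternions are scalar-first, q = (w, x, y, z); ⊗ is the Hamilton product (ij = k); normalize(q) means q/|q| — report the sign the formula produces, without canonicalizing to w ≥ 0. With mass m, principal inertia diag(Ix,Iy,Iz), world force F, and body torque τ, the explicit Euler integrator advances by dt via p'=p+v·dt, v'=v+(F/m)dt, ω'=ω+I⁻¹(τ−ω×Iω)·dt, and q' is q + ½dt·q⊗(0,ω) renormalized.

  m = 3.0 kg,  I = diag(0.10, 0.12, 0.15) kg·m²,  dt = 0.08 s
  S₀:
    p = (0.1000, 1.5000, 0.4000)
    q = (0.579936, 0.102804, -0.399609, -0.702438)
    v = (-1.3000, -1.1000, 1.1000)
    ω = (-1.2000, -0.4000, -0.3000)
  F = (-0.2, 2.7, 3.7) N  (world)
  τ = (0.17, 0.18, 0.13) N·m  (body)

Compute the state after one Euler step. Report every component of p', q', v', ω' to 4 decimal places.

a = F/m = (-0.0667, 0.9000, 1.2333)
p + v·dt = (-0.0040, 1.4120, 0.4880)
v' = v + a·dt = (-1.3053, -1.0280, 1.1987)
α = I⁻¹(τ − ω×Iω) = (1.6640, 1.6500, 0.8027)
new body rate ω' = (-1.0669, -0.2680, -0.2358)
q⊗(0,ω) = (-0.2472102, -0.8570157, 0.6417924, -0.6946332)
q + ½dt·q⊗(0,ω), renormalized = (0.5693, 0.0684, -0.3734, -0.7292)

p' = (-0.0040, 1.4120, 0.4880)
q' = (0.5693, 0.0684, -0.3734, -0.7292)
v' = (-1.3053, -1.0280, 1.1987)
ω' = (-1.0669, -0.2680, -0.2358)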